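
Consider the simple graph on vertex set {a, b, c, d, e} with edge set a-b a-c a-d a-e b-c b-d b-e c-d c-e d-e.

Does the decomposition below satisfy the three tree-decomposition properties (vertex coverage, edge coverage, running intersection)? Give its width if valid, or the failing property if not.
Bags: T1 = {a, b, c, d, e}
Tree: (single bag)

Checking the three conditions: (i) the bags cover all of {a, b, c, d, e}; (ii) for each edge, some bag contains both endpoints; (iii) the bags containing any fixed vertex form a subtree. All hold, so the decomposition is valid with width 5 − 1 = 4.

Yes; width 4.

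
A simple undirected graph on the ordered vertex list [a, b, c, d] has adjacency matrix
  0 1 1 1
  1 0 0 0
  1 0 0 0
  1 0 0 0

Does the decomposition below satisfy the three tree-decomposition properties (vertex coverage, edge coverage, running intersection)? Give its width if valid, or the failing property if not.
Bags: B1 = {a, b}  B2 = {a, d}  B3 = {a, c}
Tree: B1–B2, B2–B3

Yes; width 1.

Every vertex of G appears in some bag (union = {a, b, c, d}); every edge is covered by a bag; and for each vertex v the set of bags containing v is connected in the bag tree. The decomposition is therefore valid. The largest bag has 2 vertices, so the width is 1.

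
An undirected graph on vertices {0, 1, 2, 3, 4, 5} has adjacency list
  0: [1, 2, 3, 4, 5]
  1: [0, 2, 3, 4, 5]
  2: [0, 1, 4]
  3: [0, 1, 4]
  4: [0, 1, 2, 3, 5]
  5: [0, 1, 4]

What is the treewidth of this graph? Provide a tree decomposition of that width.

Treewidth 3.
One optimal decomposition is:
Bags: B1 = {0, 1, 2, 4}  B2 = {0, 1, 3, 4}  B3 = {0, 1, 4, 5}
Tree: B1–B2, B2–B3

The largest bag has 4 vertices, giving width 3; this decomposition certifies tw(G) ≤ 3. Conversely, {0, 1, 2, 4} is a clique of size 4, and the vertices of any clique must share a bag in every tree decomposition; so some bag has ≥ 4 vertices and tw(G) ≥ 3. The upper and lower bounds meet at 3, so that is the treewidth.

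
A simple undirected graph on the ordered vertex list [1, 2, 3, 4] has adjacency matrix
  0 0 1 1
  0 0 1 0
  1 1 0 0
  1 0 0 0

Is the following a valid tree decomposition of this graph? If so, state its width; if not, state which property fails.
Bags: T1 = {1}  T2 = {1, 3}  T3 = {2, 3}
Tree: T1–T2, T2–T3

No — vertex 4 appears in no bag.

A tree decomposition must satisfy three properties: every vertex lies in some bag; for every edge, both endpoints lie together in some bag; and for every vertex, the bags containing it form a connected subtree. Here vertex 4 appears in no bag, so the decomposition is invalid.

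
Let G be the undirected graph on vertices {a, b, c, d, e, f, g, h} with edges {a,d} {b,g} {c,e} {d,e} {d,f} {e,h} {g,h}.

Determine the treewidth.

A width-1 tree decomposition is:
Bags: B1 = {e, h}  B2 = {d, e}  B3 = {a, d}  B4 = {g, h}  B5 = {b, g}  B6 = {c, e}  B7 = {d, f}
Tree: B1–B2, B2–B3, B1–B4, B4–B5, B2–B6, B3–B7
The largest bag has 2 vertices, giving width 1; this decomposition certifies tw(G) ≤ 1. Any graph with an edge has treewidth ≥ 1, and G has the edge h–e. Hence tw(G) = 1 exactly.

1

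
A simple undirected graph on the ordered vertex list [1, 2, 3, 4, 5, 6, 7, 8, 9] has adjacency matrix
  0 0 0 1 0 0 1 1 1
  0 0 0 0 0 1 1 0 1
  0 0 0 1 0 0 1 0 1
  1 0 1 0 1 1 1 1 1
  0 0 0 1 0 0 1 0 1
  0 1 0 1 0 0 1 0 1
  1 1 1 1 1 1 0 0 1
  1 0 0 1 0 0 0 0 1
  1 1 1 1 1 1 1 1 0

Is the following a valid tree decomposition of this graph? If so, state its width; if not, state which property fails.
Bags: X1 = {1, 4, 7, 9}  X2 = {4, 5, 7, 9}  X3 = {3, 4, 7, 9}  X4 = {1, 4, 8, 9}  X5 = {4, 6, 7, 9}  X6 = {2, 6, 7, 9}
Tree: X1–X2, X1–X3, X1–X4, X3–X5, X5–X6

Yes; width 3.

Checking the three conditions: (i) the bags cover all of {1, 2, 3, 4, 5, 6, 7, 8, 9}; (ii) for each edge, some bag contains both endpoints; (iii) the bags containing any fixed vertex form a subtree. All hold, so the decomposition is valid with width 4 − 1 = 3.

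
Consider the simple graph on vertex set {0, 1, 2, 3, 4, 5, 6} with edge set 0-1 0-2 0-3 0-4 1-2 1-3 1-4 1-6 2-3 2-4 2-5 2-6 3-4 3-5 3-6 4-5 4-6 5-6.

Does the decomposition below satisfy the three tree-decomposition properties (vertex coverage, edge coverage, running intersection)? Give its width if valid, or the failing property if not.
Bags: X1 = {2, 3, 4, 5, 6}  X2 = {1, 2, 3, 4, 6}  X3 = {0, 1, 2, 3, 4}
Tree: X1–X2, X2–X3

Every vertex of G appears in some bag (union = {0, 1, 2, 3, 4, 5, 6}); every edge is covered by a bag; and for each vertex v the set of bags containing v is connected in the bag tree. The decomposition is therefore valid. The largest bag has 5 vertices, so the width is 4.

Yes; width 4.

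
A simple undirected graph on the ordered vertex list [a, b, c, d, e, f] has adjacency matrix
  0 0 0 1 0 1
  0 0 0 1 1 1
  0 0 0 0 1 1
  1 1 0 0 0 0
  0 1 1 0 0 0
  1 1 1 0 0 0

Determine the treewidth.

A width-2 tree decomposition is:
Bags: B1 = {a, d, f}  B2 = {b, d, f}  B3 = {b, c, f}  B4 = {b, c, e}
Tree: B1–B2, B2–B3, B3–B4
The largest bag has 3 vertices, giving width 2; this decomposition certifies tw(G) ≤ 2. The edges a–d–b–f–a form a cycle, so G is not a tree and its treewidth is at least 2. Combining the bounds, tw(G) = 2.

2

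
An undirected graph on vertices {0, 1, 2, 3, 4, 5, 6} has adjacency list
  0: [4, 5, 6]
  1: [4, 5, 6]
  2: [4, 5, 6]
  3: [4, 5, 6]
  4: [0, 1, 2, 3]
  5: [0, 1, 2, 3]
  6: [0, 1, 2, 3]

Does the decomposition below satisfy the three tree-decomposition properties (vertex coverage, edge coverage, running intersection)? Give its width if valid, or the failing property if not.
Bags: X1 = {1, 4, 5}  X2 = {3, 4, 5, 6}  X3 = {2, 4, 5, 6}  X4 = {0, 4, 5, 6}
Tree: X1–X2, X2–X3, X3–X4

A tree decomposition must satisfy three properties: every vertex lies in some bag; for every edge, both endpoints lie together in some bag; and for every vertex, the bags containing it form a connected subtree. Here edge (6,1) lies in no bag, so the decomposition is invalid.

No — edge (6,1) lies in no bag.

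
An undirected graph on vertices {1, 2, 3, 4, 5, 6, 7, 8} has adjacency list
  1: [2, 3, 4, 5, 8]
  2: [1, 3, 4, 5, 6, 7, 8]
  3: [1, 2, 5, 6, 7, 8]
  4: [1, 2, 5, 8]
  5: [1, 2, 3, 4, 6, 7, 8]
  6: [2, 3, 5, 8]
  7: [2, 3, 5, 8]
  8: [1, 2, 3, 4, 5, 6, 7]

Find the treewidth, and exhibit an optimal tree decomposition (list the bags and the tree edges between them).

Treewidth 4.
One optimal decomposition is:
Bags: B1 = {2, 3, 5, 6, 8}  B2 = {1, 2, 3, 5, 8}  B3 = {2, 3, 5, 7, 8}  B4 = {1, 2, 4, 5, 8}
Tree: B1–B2, B1–B3, B2–B4

Each bag holds 5 vertices, so the decomposition has width 4, which upper-bounds the treewidth. For the lower bound, the 5 vertices {1, 2, 3, 5, 8} are pairwise adjacent, and any tree decomposition puts a clique entirely inside one bag — forcing width ≥ 4. Hence tw(G) = 4 exactly.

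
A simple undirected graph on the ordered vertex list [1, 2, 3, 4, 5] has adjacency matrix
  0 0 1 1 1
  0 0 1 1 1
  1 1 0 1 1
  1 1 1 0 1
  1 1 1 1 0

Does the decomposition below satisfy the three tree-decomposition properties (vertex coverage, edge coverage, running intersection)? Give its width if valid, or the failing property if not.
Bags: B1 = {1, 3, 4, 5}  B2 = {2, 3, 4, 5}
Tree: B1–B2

Checking the three conditions: (i) the bags cover all of {1, 2, 3, 4, 5}; (ii) for each edge, some bag contains both endpoints; (iii) the bags containing any fixed vertex form a subtree. All hold, so the decomposition is valid with width 4 − 1 = 3.

Yes; width 3.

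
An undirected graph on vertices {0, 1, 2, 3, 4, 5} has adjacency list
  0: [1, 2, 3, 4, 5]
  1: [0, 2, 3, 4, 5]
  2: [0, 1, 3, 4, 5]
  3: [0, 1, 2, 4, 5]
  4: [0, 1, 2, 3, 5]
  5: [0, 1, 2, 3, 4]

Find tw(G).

A width-5 tree decomposition is:
Bags: B1 = {0, 1, 2, 3, 4, 5}
Tree: (single bag)
A single bag containing all 6 vertices is trivially a valid decomposition of width 5. For the lower bound, the 6 vertices {0, 1, 2, 3, 4, 5} are pairwise adjacent, and any tree decomposition puts a clique entirely inside one bag — forcing width ≥ 5. Hence tw(G) = 5 exactly.

5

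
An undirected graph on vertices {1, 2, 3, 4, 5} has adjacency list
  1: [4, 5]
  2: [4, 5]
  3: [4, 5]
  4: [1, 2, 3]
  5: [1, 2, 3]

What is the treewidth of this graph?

2

A width-2 tree decomposition is:
Bags: B1 = {3, 4, 5}  B2 = {2, 4, 5}  B3 = {1, 4, 5}
Tree: B1–B2, B2–B3
Each bag holds 3 vertices, so the decomposition has width 2, which upper-bounds the treewidth. The edges 5–3–4–2–5 form a cycle, so G is not a tree and its treewidth is at least 2. Therefore the treewidth is 2.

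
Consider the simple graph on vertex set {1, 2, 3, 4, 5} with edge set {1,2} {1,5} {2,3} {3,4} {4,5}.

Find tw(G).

2

A width-2 tree decomposition is:
Bags: B1 = {1, 2, 5}  B2 = {2, 3, 5}  B3 = {3, 4, 5}
Tree: B1–B2, B2–B3
Each bag holds 3 vertices, so the decomposition has width 2, which upper-bounds the treewidth. For the lower bound, G contains the cycle 5–1–2–3–4–5, so G is not a forest; only forests have treewidth ≤ 1, hence tw(G) ≥ 2. Combining the bounds, tw(G) = 2.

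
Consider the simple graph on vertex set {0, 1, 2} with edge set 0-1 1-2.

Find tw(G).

A width-1 tree decomposition is:
Bags: B1 = {1, 2}  B2 = {0, 1}
Tree: B1–B2
The largest bag has 2 vertices, giving width 1; this decomposition certifies tw(G) ≤ 1. G has an edge, so its treewidth is at least 1. Therefore the treewidth is 1.

1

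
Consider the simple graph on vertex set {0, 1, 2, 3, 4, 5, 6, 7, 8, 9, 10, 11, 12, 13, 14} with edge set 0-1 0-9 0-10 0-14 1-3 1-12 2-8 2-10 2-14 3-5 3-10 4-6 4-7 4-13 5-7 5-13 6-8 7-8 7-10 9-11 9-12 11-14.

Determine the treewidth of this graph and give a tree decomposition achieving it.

Every bag has size at most 4, so the width is 4 − 1 = 3 and tw(G) ≤ 3. For the lower bound: the 4 vertex sets {9,11,12}, {14}, {0}, {1,2,3,10} are disjoint, each induces a connected subgraph, and every pair is joined by at least one edge of G. Contracting each set to a single vertex therefore yields K_{4} as a minor, and since treewidth is minor-monotone, tw(G) ≥ tw(K_{4}) = 3. The upper and lower bounds meet at 3, so that is the treewidth.

Treewidth 3.
One optimal decomposition is:
Bags: B1 = {9, 11, 12, 14}  B2 = {0, 9, 12, 14}  B3 = {0, 1, 12, 14}  B4 = {0, 1, 2, 14}  B5 = {0, 1, 2, 10}  B6 = {1, 2, 3, 10}  B7 = {2, 3, 8, 10}  B8 = {3, 7, 8, 10}  B9 = {3, 5, 7, 8}  B10 = {5, 6, 7, 8}  B11 = {4, 5, 6, 7}  B12 = {4, 5, 6, 13}
Tree: B1–B2, B2–B3, B3–B4, B4–B5, B5–B6, B6–B7, B7–B8, B8–B9, B9–B10, B10–B11, B11–B12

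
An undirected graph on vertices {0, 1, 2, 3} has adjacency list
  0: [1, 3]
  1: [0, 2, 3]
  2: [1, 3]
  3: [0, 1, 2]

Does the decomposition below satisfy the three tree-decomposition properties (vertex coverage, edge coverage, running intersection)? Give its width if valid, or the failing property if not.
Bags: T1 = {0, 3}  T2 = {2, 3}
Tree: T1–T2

No — vertex 1 appears in no bag.

A tree decomposition must satisfy three properties: every vertex lies in some bag; for every edge, both endpoints lie together in some bag; and for every vertex, the bags containing it form a connected subtree. Here vertex 1 appears in no bag, so the decomposition is invalid.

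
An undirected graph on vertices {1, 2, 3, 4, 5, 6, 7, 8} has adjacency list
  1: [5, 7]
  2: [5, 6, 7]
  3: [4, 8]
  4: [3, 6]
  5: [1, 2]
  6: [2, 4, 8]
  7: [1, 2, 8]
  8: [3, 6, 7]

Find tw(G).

2

A width-2 tree decomposition is:
Bags: B1 = {3, 4, 8}  B2 = {4, 6, 8}  B3 = {6, 7, 8}  B4 = {2, 6, 7}  B5 = {1, 2, 7}  B6 = {1, 2, 5}
Tree: B1–B2, B2–B3, B3–B4, B4–B5, B5–B6
Every bag has size at most 3, so the width is 3 − 1 = 2 and tw(G) ≤ 2. For the lower bound, G contains the cycle 3–4–6–8–3, so G is not a forest; only forests have treewidth ≤ 1, hence tw(G) ≥ 2. Therefore the treewidth is 2.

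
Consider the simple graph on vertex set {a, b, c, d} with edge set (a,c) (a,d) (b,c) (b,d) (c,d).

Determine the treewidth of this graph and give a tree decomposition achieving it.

Treewidth 2.
One such decomposition:
Bags: B1 = {a, c, d}  B2 = {b, c, d}
Tree: B1–B2

Every bag has size at most 3, so the width is 3 − 1 = 2 and tw(G) ≤ 2. For the lower bound, the 3 vertices {a, c, d} are pairwise adjacent, and any tree decomposition puts a clique entirely inside one bag — forcing width ≥ 2. Therefore the treewidth is 2.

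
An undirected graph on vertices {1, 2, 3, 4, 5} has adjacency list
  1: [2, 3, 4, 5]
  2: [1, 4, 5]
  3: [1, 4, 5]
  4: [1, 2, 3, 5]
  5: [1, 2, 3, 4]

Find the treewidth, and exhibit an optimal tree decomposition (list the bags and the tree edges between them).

Treewidth 3.
One optimal decomposition is:
Bags: B1 = {1, 2, 4, 5}  B2 = {1, 3, 4, 5}
Tree: B1–B2

Each bag holds 4 vertices, so the decomposition has width 3, which upper-bounds the treewidth. For the lower bound, the 4 vertices {1, 2, 4, 5} are pairwise adjacent, and any tree decomposition puts a clique entirely inside one bag — forcing width ≥ 3. The upper and lower bounds meet at 3, so that is the treewidth.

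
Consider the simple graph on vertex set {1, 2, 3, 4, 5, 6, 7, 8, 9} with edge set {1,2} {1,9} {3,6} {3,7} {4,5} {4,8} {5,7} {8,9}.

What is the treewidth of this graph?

A width-1 tree decomposition is:
Bags: B1 = {1, 2}  B2 = {1, 9}  B3 = {8, 9}  B4 = {4, 8}  B5 = {4, 5}  B6 = {5, 7}  B7 = {3, 7}  B8 = {3, 6}
Tree: B1–B2, B2–B3, B3–B4, B4–B5, B5–B6, B6–B7, B7–B8
Every bag has size at most 2, so the width is 2 − 1 = 1 and tw(G) ≤ 1. Since G has at least one edge (e.g. 2–1), it is not an edgeless graph, so tw(G) ≥ 1. Hence tw(G) = 1 exactly.

1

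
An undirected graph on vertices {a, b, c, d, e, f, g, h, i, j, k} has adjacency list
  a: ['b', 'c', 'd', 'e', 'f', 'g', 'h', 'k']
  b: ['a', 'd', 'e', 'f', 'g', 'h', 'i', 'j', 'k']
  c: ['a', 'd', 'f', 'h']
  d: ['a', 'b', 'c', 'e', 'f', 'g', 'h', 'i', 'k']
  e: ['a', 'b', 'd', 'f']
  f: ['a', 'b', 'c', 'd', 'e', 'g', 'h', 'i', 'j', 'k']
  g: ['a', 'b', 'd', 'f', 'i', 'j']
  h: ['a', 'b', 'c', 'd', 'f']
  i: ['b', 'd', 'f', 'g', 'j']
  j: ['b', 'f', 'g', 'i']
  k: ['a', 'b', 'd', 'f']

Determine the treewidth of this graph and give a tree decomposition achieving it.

Each bag holds 5 vertices, so the decomposition has width 4, which upper-bounds the treewidth. For the lower bound, the 5 vertices {a, c, d, f, h} are pairwise adjacent, and any tree decomposition puts a clique entirely inside one bag — forcing width ≥ 4. Combining the bounds, tw(G) = 4.

Treewidth 4.
Bags: B1 = {a, b, d, f, h}  B2 = {a, b, d, f, g}  B3 = {a, b, d, f, k}  B4 = {b, d, f, g, i}  B5 = {b, f, g, i, j}  B6 = {a, c, d, f, h}  B7 = {a, b, d, e, f}
Tree: B1–B2, B1–B3, B2–B4, B4–B5, B1–B6, B2–B7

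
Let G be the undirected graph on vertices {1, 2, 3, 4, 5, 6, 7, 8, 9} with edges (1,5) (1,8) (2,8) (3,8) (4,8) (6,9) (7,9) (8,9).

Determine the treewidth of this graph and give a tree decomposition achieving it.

Each bag holds 2 vertices, so the decomposition has width 1, which upper-bounds the treewidth. G has an edge, so its treewidth is at least 1. Hence tw(G) = 1 exactly.

Treewidth 1.
One optimal decomposition is:
Bags: B1 = {1, 8}  B2 = {3, 8}  B3 = {8, 9}  B4 = {4, 8}  B5 = {2, 8}  B6 = {7, 9}  B7 = {6, 9}  B8 = {1, 5}
Tree: B1–B2, B1–B3, B2–B4, B1–B5, B3–B6, B6–B7, B1–B8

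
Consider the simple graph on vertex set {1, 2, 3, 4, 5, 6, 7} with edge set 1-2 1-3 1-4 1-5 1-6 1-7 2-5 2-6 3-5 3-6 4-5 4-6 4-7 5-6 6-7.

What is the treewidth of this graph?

A width-3 tree decomposition is:
Bags: B1 = {1, 4, 5, 6}  B2 = {1, 4, 6, 7}  B3 = {1, 2, 5, 6}  B4 = {1, 3, 5, 6}
Tree: B1–B2, B1–B3, B1–B4
The largest bag has 4 vertices, giving width 3; this decomposition certifies tw(G) ≤ 3. On the other hand G contains the 4-clique {1, 2, 5, 6}. A clique must lie in a single bag of any decomposition, so no decomposition can have width below 3. Combining the bounds, tw(G) = 3.

3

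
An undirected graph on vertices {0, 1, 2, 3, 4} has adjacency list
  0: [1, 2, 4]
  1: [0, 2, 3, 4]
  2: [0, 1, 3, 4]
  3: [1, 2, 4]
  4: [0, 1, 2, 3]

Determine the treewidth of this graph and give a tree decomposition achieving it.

Each bag holds 4 vertices, so the decomposition has width 3, which upper-bounds the treewidth. Conversely, {0, 1, 2, 4} is a clique of size 4, and the vertices of any clique must share a bag in every tree decomposition; so some bag has ≥ 4 vertices and tw(G) ≥ 3. Therefore the treewidth is 3.

Treewidth 3.
One such decomposition:
Bags: B1 = {0, 1, 2, 4}  B2 = {1, 2, 3, 4}
Tree: B1–B2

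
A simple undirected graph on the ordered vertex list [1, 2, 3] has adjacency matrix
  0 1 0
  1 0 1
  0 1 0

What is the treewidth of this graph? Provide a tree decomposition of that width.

Treewidth 1.
One such decomposition:
Bags: B1 = {1, 2}  B2 = {2, 3}
Tree: B1–B2

The largest bag has 2 vertices, giving width 1; this decomposition certifies tw(G) ≤ 1. Since G has at least one edge (e.g. 1–2), it is not an edgeless graph, so tw(G) ≥ 1. The upper and lower bounds meet at 1, so that is the treewidth.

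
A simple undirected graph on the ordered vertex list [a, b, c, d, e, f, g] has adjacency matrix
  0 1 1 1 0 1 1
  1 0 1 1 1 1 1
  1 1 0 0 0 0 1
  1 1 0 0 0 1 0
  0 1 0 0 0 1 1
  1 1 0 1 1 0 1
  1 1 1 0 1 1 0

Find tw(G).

3

A width-3 tree decomposition is:
Bags: B1 = {a, b, f, g}  B2 = {a, b, d, f}  B3 = {a, b, c, g}  B4 = {b, e, f, g}
Tree: B1–B2, B1–B3, B1–B4
Each bag holds 4 vertices, so the decomposition has width 3, which upper-bounds the treewidth. For the lower bound, the 4 vertices {a, b, c, g} are pairwise adjacent, and any tree decomposition puts a clique entirely inside one bag — forcing width ≥ 3. The upper and lower bounds meet at 3, so that is the treewidth.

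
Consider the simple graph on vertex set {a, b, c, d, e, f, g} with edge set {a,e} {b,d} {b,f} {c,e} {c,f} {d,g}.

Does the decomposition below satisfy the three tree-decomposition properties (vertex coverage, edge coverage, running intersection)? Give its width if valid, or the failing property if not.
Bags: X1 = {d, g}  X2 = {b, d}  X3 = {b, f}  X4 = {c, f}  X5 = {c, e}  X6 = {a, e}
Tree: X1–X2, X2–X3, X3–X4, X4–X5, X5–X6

Checking the three conditions: (i) the bags cover all of {a, b, c, d, e, f, g}; (ii) for each edge, some bag contains both endpoints; (iii) the bags containing any fixed vertex form a subtree. All hold, so the decomposition is valid with width 2 − 1 = 1.

Yes; width 1.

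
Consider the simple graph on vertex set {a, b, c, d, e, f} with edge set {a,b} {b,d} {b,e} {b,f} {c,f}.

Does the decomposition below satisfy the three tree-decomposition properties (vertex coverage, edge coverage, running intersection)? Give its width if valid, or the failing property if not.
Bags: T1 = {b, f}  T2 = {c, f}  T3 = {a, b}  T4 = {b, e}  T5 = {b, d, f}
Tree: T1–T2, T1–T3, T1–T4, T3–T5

No — bags containing vertex f are not connected in the tree.

A tree decomposition must satisfy three properties: every vertex lies in some bag; for every edge, both endpoints lie together in some bag; and for every vertex, the bags containing it form a connected subtree. Here bags containing vertex f are not connected in the tree, so the decomposition is invalid.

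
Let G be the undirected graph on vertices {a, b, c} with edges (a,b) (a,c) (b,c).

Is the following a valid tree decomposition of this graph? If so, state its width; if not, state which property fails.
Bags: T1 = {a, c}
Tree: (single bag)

No — vertex b appears in no bag.

A tree decomposition must satisfy three properties: every vertex lies in some bag; for every edge, both endpoints lie together in some bag; and for every vertex, the bags containing it form a connected subtree. Here vertex b appears in no bag, so the decomposition is invalid.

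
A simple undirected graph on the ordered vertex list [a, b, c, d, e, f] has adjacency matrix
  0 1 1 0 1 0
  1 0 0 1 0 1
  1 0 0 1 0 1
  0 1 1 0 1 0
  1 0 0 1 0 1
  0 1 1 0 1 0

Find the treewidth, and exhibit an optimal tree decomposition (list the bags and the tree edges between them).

Treewidth 3.
One such decomposition:
Bags: B1 = {b, c, e, f}  B2 = {b, c, d, e}  B3 = {a, b, c, e}
Tree: B1–B2, B2–B3

Every bag has size at most 4, so the width is 4 − 1 = 3 and tw(G) ≤ 3. For the lower bound: the 4 vertex sets {c,f}, {d,e}, {b}, {a} are disjoint, each induces a connected subgraph, and every pair is joined by at least one edge of G. Contracting each set to a single vertex therefore yields K_{4} as a minor, and since treewidth is minor-monotone, tw(G) ≥ tw(K_{4}) = 3. Hence tw(G) = 3 exactly.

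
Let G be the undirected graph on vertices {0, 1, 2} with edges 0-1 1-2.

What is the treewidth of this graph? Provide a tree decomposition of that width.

Treewidth 1.
One such decomposition:
Bags: B1 = {1, 2}  B2 = {0, 1}
Tree: B1–B2

Every bag has size at most 2, so the width is 2 − 1 = 1 and tw(G) ≤ 1. Any graph with an edge has treewidth ≥ 1, and G has the edge 1–2. The upper and lower bounds meet at 1, so that is the treewidth.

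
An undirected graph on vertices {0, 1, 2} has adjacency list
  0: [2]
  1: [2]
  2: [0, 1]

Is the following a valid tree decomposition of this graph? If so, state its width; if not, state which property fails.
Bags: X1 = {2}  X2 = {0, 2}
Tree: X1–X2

No — vertex 1 appears in no bag.

A tree decomposition must satisfy three properties: every vertex lies in some bag; for every edge, both endpoints lie together in some bag; and for every vertex, the bags containing it form a connected subtree. Here vertex 1 appears in no bag, so the decomposition is invalid.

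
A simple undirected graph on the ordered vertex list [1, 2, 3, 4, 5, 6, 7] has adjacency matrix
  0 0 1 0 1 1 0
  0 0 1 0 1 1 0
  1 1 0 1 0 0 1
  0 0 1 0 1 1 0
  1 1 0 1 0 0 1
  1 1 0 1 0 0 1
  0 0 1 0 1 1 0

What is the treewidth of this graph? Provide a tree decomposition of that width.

The largest bag has 4 vertices, giving width 3; this decomposition certifies tw(G) ≤ 3. For the lower bound: the 4 vertex sets {3,7}, {1,6}, {5}, {4} are disjoint, each induces a connected subgraph, and every pair is joined by at least one edge of G. Contracting each set to a single vertex therefore yields K_{4} as a minor, and since treewidth is minor-monotone, tw(G) ≥ tw(K_{4}) = 3. Combining the bounds, tw(G) = 3.

Treewidth 3.
One optimal decomposition is:
Bags: B1 = {3, 5, 6, 7}  B2 = {1, 3, 5, 6}  B3 = {3, 4, 5, 6}  B4 = {2, 3, 5, 6}
Tree: B1–B2, B2–B3, B3–B4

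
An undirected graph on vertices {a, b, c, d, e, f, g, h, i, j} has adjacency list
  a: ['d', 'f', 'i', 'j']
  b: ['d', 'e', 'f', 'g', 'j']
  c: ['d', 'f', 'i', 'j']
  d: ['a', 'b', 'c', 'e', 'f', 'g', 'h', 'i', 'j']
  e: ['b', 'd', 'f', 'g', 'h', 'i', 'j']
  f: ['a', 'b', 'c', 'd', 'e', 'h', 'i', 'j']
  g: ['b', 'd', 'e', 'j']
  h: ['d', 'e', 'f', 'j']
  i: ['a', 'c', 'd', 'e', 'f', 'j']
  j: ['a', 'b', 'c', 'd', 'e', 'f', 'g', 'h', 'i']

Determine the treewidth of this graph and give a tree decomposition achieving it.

Treewidth 4.
One such decomposition:
Bags: B1 = {b, d, e, f, j}  B2 = {d, e, f, h, j}  B3 = {d, e, f, i, j}  B4 = {a, d, f, i, j}  B5 = {b, d, e, g, j}  B6 = {c, d, f, i, j}
Tree: B1–B2, B2–B3, B3–B4, B1–B5, B4–B6

Every bag has size at most 5, so the width is 5 − 1 = 4 and tw(G) ≤ 4. For the lower bound, the 5 vertices {b, d, e, g, j} are pairwise adjacent, and any tree decomposition puts a clique entirely inside one bag — forcing width ≥ 4. Therefore the treewidth is 4.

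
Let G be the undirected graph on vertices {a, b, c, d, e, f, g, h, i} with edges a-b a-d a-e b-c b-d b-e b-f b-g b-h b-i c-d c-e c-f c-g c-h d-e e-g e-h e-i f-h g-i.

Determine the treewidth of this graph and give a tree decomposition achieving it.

The largest bag has 4 vertices, giving width 3; this decomposition certifies tw(G) ≤ 3. Conversely, {b, c, d, e} is a clique of size 4, and the vertices of any clique must share a bag in every tree decomposition; so some bag has ≥ 4 vertices and tw(G) ≥ 3. Therefore the treewidth is 3.

Treewidth 3.
Bags: B1 = {b, c, e, g}  B2 = {b, e, g, i}  B3 = {b, c, d, e}  B4 = {b, c, e, h}  B5 = {b, c, f, h}  B6 = {a, b, d, e}
Tree: B1–B2, B1–B3, B3–B4, B4–B5, B3–B6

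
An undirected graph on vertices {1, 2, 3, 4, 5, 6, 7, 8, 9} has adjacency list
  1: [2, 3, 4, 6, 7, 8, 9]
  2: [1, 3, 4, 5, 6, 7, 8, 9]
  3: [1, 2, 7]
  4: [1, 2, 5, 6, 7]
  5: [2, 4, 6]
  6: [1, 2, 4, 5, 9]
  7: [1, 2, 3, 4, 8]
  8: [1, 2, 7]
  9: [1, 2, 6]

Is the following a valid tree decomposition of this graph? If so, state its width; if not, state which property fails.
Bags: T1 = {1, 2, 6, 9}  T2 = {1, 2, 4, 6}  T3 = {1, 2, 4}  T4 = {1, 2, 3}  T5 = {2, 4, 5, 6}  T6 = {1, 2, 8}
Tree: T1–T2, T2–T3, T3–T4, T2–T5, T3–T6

No — vertex 7 appears in no bag.

A tree decomposition must satisfy three properties: every vertex lies in some bag; for every edge, both endpoints lie together in some bag; and for every vertex, the bags containing it form a connected subtree. Here vertex 7 appears in no bag, so the decomposition is invalid.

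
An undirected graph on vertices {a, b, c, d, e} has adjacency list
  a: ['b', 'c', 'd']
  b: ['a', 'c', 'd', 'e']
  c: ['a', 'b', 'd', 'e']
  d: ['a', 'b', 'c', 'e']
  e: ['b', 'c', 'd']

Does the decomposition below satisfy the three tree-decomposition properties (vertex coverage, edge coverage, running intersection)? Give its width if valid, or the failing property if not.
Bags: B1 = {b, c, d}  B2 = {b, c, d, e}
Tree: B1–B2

No — vertex a appears in no bag.

A tree decomposition must satisfy three properties: every vertex lies in some bag; for every edge, both endpoints lie together in some bag; and for every vertex, the bags containing it form a connected subtree. Here vertex a appears in no bag, so the decomposition is invalid.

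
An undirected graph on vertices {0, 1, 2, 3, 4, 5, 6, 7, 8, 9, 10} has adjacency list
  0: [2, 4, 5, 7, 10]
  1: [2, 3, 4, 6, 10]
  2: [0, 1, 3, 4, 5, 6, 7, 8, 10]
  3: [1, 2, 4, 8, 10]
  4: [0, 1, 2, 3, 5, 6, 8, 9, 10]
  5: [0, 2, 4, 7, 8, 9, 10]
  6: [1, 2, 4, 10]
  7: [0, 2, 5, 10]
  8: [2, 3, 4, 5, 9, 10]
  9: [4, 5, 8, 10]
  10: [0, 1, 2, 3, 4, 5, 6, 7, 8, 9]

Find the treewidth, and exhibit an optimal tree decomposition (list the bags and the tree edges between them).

Each bag holds 5 vertices, so the decomposition has width 4, which upper-bounds the treewidth. Conversely, {4, 5, 8, 9, 10} is a clique of size 5, and the vertices of any clique must share a bag in every tree decomposition; so some bag has ≥ 5 vertices and tw(G) ≥ 4. Therefore the treewidth is 4.

Treewidth 4.
One optimal decomposition is:
Bags: B1 = {2, 4, 5, 8, 10}  B2 = {0, 2, 4, 5, 10}  B3 = {4, 5, 8, 9, 10}  B4 = {2, 3, 4, 8, 10}  B5 = {0, 2, 5, 7, 10}  B6 = {1, 2, 3, 4, 10}  B7 = {1, 2, 4, 6, 10}
Tree: B1–B2, B1–B3, B1–B4, B2–B5, B4–B6, B6–B7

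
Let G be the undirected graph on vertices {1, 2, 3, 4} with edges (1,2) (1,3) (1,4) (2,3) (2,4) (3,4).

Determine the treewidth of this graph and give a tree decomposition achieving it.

A single bag containing all 4 vertices is trivially a valid decomposition of width 3. For the lower bound, the 4 vertices {1, 2, 3, 4} are pairwise adjacent, and any tree decomposition puts a clique entirely inside one bag — forcing width ≥ 3. The upper and lower bounds meet at 3, so that is the treewidth.

Treewidth 3.
One optimal decomposition is:
Bags: B1 = {1, 2, 3, 4}
Tree: (single bag)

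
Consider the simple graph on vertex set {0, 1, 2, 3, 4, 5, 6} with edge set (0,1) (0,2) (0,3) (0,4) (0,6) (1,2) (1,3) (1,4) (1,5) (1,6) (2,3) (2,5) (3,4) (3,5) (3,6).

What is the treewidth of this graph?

A width-3 tree decomposition is:
Bags: B1 = {0, 1, 2, 3}  B2 = {0, 1, 3, 4}  B3 = {0, 1, 3, 6}  B4 = {1, 2, 3, 5}
Tree: B1–B2, B2–B3, B1–B4
Each bag holds 4 vertices, so the decomposition has width 3, which upper-bounds the treewidth. Conversely, {0, 1, 2, 3} is a clique of size 4, and the vertices of any clique must share a bag in every tree decomposition; so some bag has ≥ 4 vertices and tw(G) ≥ 3. Hence tw(G) = 3 exactly.

3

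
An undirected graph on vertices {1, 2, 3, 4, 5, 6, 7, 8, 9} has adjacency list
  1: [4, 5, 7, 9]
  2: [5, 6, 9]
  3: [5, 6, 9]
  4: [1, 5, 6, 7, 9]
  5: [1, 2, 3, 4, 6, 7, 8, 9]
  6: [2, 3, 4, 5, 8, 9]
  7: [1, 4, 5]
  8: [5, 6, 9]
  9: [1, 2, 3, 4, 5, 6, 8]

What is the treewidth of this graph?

A width-3 tree decomposition is:
Bags: B1 = {5, 6, 8, 9}  B2 = {4, 5, 6, 9}  B3 = {1, 4, 5, 9}  B4 = {2, 5, 6, 9}  B5 = {3, 5, 6, 9}  B6 = {1, 4, 5, 7}
Tree: B1–B2, B2–B3, B1–B4, B4–B5, B3–B6
Every bag has size at most 4, so the width is 4 − 1 = 3 and tw(G) ≤ 3. For the lower bound, the 4 vertices {1, 4, 5, 9} are pairwise adjacent, and any tree decomposition puts a clique entirely inside one bag — forcing width ≥ 3. Therefore the treewidth is 3.

3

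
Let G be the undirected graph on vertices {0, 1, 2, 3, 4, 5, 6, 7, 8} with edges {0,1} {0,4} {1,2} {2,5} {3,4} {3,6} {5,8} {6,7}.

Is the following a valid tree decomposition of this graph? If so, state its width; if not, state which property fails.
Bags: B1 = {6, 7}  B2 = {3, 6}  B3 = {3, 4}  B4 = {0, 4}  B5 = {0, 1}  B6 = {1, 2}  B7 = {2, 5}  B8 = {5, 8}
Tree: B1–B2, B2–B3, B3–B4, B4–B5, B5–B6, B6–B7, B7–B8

Yes; width 1.

Vertex coverage: the bags together contain {0, 1, 2, 3, 4, 5, 6, 7, 8}, the full vertex set. Edge coverage: each edge of G has both endpoints in at least one bag. Running intersection: for every vertex, the bags containing it form a connected subtree. All three properties hold, so this is a valid tree decomposition of width max|bag| − 1 = 1, and hence tw(G) ≤ 1.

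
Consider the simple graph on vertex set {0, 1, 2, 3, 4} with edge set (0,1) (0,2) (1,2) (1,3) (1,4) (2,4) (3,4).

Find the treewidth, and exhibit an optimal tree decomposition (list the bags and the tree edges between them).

Treewidth 2.
One such decomposition:
Bags: B1 = {0, 1, 2}  B2 = {1, 2, 4}  B3 = {1, 3, 4}
Tree: B1–B2, B2–B3

The largest bag has 3 vertices, giving width 2; this decomposition certifies tw(G) ≤ 2. For the lower bound, the 3 vertices {0, 1, 2} are pairwise adjacent, and any tree decomposition puts a clique entirely inside one bag — forcing width ≥ 2. Combining the bounds, tw(G) = 2.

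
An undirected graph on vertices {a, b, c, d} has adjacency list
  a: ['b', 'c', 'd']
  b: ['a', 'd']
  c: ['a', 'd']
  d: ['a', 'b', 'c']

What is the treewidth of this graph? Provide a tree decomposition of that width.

Treewidth 2.
Bags: B1 = {a, b, d}  B2 = {a, c, d}
Tree: B1–B2

Every bag has size at most 3, so the width is 3 − 1 = 2 and tw(G) ≤ 2. On the other hand G contains the 3-clique {a, c, d}. A clique must lie in a single bag of any decomposition, so no decomposition can have width below 2. The upper and lower bounds meet at 2, so that is the treewidth.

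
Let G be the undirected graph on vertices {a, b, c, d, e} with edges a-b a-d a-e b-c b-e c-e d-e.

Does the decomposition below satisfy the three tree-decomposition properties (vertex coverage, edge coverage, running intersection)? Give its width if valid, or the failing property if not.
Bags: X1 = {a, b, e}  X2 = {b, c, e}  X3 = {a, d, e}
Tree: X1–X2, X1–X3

Every vertex of G appears in some bag (union = {a, b, c, d, e}); every edge is covered by a bag; and for each vertex v the set of bags containing v is connected in the bag tree. The decomposition is therefore valid. The largest bag has 3 vertices, so the width is 2.

Yes; width 2.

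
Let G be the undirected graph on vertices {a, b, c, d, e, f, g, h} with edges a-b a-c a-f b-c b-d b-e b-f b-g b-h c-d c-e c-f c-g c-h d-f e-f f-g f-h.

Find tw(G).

3

A width-3 tree decomposition is:
Bags: B1 = {b, c, e, f}  B2 = {b, c, f, g}  B3 = {b, c, d, f}  B4 = {a, b, c, f}  B5 = {b, c, f, h}
Tree: B1–B2, B2–B3, B2–B4, B1–B5
Each bag holds 4 vertices, so the decomposition has width 3, which upper-bounds the treewidth. On the other hand G contains the 4-clique {b, c, d, f}. A clique must lie in a single bag of any decomposition, so no decomposition can have width below 3. Hence tw(G) = 3 exactly.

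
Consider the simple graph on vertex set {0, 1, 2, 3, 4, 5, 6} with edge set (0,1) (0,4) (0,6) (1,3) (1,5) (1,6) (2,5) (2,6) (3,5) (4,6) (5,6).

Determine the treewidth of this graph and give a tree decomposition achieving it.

Every bag has size at most 3, so the width is 3 − 1 = 2 and tw(G) ≤ 2. For the lower bound, the 3 vertices {1, 3, 5} are pairwise adjacent, and any tree decomposition puts a clique entirely inside one bag — forcing width ≥ 2. Hence tw(G) = 2 exactly.

Treewidth 2.
One such decomposition:
Bags: B1 = {0, 1, 6}  B2 = {1, 5, 6}  B3 = {0, 4, 6}  B4 = {2, 5, 6}  B5 = {1, 3, 5}
Tree: B1–B2, B1–B3, B2–B4, B2–B5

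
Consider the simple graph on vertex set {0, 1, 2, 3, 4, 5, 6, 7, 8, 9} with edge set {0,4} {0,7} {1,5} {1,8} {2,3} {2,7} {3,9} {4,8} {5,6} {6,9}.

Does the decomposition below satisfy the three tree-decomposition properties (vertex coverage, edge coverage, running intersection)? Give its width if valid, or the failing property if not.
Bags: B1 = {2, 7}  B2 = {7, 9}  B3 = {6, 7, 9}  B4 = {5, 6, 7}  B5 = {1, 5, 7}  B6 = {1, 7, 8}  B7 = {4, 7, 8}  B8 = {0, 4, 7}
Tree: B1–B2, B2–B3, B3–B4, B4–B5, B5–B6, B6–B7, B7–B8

No — vertex 3 appears in no bag.

A tree decomposition must satisfy three properties: every vertex lies in some bag; for every edge, both endpoints lie together in some bag; and for every vertex, the bags containing it form a connected subtree. Here vertex 3 appears in no bag, so the decomposition is invalid.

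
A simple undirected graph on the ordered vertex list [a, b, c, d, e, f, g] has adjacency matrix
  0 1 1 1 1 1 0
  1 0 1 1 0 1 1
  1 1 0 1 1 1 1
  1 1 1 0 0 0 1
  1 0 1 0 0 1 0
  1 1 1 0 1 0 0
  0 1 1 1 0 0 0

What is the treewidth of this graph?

3

A width-3 tree decomposition is:
Bags: B1 = {a, c, e, f}  B2 = {a, b, c, f}  B3 = {a, b, c, d}  B4 = {b, c, d, g}
Tree: B1–B2, B2–B3, B3–B4
The largest bag has 4 vertices, giving width 3; this decomposition certifies tw(G) ≤ 3. On the other hand G contains the 4-clique {a, c, e, f}. A clique must lie in a single bag of any decomposition, so no decomposition can have width below 3. Combining the bounds, tw(G) = 3.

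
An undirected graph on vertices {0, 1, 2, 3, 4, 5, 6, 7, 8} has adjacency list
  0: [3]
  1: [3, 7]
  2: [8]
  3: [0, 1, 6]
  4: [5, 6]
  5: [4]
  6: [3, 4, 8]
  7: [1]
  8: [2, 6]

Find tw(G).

1

A width-1 tree decomposition is:
Bags: B1 = {3, 6}  B2 = {6, 8}  B3 = {1, 3}  B4 = {4, 6}  B5 = {0, 3}  B6 = {4, 5}  B7 = {2, 8}  B8 = {1, 7}
Tree: B1–B2, B1–B3, B2–B4, B1–B5, B4–B6, B2–B7, B3–B8
Each bag holds 2 vertices, so the decomposition has width 1, which upper-bounds the treewidth. Since G has at least one edge (e.g. 3–6), it is not an edgeless graph, so tw(G) ≥ 1. Hence tw(G) = 1 exactly.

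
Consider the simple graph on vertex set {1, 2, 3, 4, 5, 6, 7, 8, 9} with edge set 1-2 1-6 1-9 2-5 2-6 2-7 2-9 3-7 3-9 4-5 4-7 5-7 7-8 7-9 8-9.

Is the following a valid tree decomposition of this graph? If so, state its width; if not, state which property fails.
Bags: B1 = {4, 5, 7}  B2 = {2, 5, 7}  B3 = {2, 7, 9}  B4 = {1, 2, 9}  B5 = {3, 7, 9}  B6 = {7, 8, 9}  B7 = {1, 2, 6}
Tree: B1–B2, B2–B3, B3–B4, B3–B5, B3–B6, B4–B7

Yes; width 2.

Every vertex of G appears in some bag (union = {1, 2, 3, 4, 5, 6, 7, 8, 9}); every edge is covered by a bag; and for each vertex v the set of bags containing v is connected in the bag tree. The decomposition is therefore valid. The largest bag has 3 vertices, so the width is 2.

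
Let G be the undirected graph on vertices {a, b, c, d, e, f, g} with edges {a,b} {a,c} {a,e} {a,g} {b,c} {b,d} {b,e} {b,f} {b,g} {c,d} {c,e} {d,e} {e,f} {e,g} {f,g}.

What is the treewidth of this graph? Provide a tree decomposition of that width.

Treewidth 3.
Bags: B1 = {a, b, c, e}  B2 = {a, b, e, g}  B3 = {b, e, f, g}  B4 = {b, c, d, e}
Tree: B1–B2, B2–B3, B1–B4

Every bag has size at most 4, so the width is 4 − 1 = 3 and tw(G) ≤ 3. Conversely, {b, c, d, e} is a clique of size 4, and the vertices of any clique must share a bag in every tree decomposition; so some bag has ≥ 4 vertices and tw(G) ≥ 3. Combining the bounds, tw(G) = 3.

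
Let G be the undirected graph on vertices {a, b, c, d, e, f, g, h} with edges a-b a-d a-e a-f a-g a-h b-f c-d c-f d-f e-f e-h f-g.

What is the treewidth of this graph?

A width-2 tree decomposition is:
Bags: B1 = {a, d, f}  B2 = {a, e, f}  B3 = {a, b, f}  B4 = {c, d, f}  B5 = {a, f, g}  B6 = {a, e, h}
Tree: B1–B2, B1–B3, B1–B4, B1–B5, B2–B6
The largest bag has 3 vertices, giving width 2; this decomposition certifies tw(G) ≤ 2. Conversely, {a, e, h} is a clique of size 3, and the vertices of any clique must share a bag in every tree decomposition; so some bag has ≥ 3 vertices and tw(G) ≥ 2. Combining the bounds, tw(G) = 2.

2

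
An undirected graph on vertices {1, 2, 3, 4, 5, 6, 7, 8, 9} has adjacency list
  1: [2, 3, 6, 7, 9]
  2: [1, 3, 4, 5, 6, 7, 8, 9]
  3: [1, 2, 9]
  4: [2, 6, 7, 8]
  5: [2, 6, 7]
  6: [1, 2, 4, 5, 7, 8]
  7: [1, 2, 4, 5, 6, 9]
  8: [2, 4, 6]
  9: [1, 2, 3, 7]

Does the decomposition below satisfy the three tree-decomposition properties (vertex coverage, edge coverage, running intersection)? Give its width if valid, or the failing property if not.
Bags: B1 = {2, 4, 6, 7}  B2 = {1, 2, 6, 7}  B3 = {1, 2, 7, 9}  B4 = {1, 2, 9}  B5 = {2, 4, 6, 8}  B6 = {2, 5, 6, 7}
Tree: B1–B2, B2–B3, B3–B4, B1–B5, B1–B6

A tree decomposition must satisfy three properties: every vertex lies in some bag; for every edge, both endpoints lie together in some bag; and for every vertex, the bags containing it form a connected subtree. Here vertex 3 appears in no bag, so the decomposition is invalid.

No — vertex 3 appears in no bag.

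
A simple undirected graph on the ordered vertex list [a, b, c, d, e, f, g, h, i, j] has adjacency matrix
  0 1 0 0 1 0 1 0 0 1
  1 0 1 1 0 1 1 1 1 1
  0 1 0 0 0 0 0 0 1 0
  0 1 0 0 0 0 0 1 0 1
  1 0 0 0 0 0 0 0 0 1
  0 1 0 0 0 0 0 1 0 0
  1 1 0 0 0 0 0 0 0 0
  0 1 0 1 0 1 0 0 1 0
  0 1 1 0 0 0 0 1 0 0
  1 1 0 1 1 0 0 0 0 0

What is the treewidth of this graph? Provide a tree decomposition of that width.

Treewidth 2.
One such decomposition:
Bags: B1 = {b, c, i}  B2 = {b, h, i}  B3 = {b, d, h}  B4 = {b, d, j}  B5 = {a, b, j}  B6 = {a, b, g}  B7 = {a, e, j}  B8 = {b, f, h}
Tree: B1–B2, B2–B3, B3–B4, B4–B5, B5–B6, B5–B7, B2–B8

Every bag has size at most 3, so the width is 3 − 1 = 2 and tw(G) ≤ 2. For the lower bound, the 3 vertices {a, e, j} are pairwise adjacent, and any tree decomposition puts a clique entirely inside one bag — forcing width ≥ 2. The upper and lower bounds meet at 2, so that is the treewidth.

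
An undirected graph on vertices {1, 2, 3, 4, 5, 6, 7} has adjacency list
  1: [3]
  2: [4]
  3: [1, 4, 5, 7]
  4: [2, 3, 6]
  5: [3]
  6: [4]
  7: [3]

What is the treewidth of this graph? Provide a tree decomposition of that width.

Treewidth 1.
One such decomposition:
Bags: B1 = {3, 4}  B2 = {3, 5}  B3 = {4, 6}  B4 = {3, 7}  B5 = {2, 4}  B6 = {1, 3}
Tree: B1–B2, B1–B3, B2–B4, B1–B5, B2–B6

Each bag holds 2 vertices, so the decomposition has width 1, which upper-bounds the treewidth. Any graph with an edge has treewidth ≥ 1, and G has the edge 4–3. Hence tw(G) = 1 exactly.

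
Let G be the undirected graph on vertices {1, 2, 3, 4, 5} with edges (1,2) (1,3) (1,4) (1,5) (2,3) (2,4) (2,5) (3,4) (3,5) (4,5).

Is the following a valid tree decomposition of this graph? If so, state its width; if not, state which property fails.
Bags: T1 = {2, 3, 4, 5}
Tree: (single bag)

No — vertex 1 appears in no bag.

A tree decomposition must satisfy three properties: every vertex lies in some bag; for every edge, both endpoints lie together in some bag; and for every vertex, the bags containing it form a connected subtree. Here vertex 1 appears in no bag, so the decomposition is invalid.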